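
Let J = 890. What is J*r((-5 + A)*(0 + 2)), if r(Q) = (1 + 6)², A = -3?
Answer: 43610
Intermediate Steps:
r(Q) = 49 (r(Q) = 7² = 49)
J*r((-5 + A)*(0 + 2)) = 890*49 = 43610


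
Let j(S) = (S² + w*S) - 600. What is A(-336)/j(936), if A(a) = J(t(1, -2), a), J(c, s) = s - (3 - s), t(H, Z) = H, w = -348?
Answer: -225/183256 ≈ -0.0012278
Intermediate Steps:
J(c, s) = -3 + 2*s (J(c, s) = s + (-3 + s) = -3 + 2*s)
j(S) = -600 + S² - 348*S (j(S) = (S² - 348*S) - 600 = -600 + S² - 348*S)
A(a) = -3 + 2*a
A(-336)/j(936) = (-3 + 2*(-336))/(-600 + 936² - 348*936) = (-3 - 672)/(-600 + 876096 - 325728) = -675/549768 = -675*1/549768 = -225/183256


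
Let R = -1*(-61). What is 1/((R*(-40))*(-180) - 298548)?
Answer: 1/140652 ≈ 7.1097e-6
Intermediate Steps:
R = 61
1/((R*(-40))*(-180) - 298548) = 1/((61*(-40))*(-180) - 298548) = 1/(-2440*(-180) - 298548) = 1/(439200 - 298548) = 1/140652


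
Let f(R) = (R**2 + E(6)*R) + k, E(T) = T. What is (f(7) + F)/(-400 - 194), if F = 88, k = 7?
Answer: -31/99 ≈ -0.31313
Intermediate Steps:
f(R) = 7 + R**2 + 6*R (f(R) = (R**2 + 6*R) + 7 = 7 + R**2 + 6*R)
(f(7) + F)/(-400 - 194) = ((7 + 7**2 + 6*7) + 88)/(-400 - 194) = ((7 + 49 + 42) + 88)/(-594) = (98 + 88)*(-1/594) = 186*(-1/594) = -31/99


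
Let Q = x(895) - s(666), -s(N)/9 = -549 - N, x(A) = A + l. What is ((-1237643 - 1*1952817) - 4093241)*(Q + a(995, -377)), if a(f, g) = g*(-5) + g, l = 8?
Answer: 62086267324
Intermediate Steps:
a(f, g) = -4*g (a(f, g) = -5*g + g = -4*g)
x(A) = 8 + A (x(A) = A + 8 = 8 + A)
s(N) = 4941 + 9*N (s(N) = -9*(-549 - N) = 4941 + 9*N)
Q = -10032 (Q = (8 + 895) - (4941 + 9*666) = 903 - (4941 + 5994) = 903 - 1*10935 = 903 - 10935 = -10032)
((-1237643 - 1*1952817) - 4093241)*(Q + a(995, -377)) = ((-1237643 - 1*1952817) - 4093241)*(-10032 - 4*(-377)) = ((-1237643 - 1952817) - 4093241)*(-10032 + 1508) = (-3190460 - 4093241)*(-8524) = -7283701*(-8524) = 62086267324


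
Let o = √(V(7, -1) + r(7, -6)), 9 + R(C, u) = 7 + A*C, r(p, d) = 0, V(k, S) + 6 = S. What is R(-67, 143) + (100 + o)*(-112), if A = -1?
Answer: -11135 - 112*I*√7 ≈ -11135.0 - 296.32*I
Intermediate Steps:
V(k, S) = -6 + S
R(C, u) = -2 - C (R(C, u) = -9 + (7 - C) = -2 - C)
o = I*√7 (o = √((-6 - 1) + 0) = √(-7 + 0) = √(-7) = I*√7 ≈ 2.6458*I)
R(-67, 143) + (100 + o)*(-112) = (-2 - 1*(-67)) + (100 + I*√7)*(-112) = (-2 + 67) + (-11200 - 112*I*√7) = 65 + (-11200 - 112*I*√7) = -11135 - 112*I*√7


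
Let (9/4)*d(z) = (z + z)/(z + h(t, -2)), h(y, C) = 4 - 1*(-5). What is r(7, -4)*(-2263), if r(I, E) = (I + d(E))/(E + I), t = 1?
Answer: -640429/135 ≈ -4743.9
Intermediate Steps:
h(y, C) = 9 (h(y, C) = 4 + 5 = 9)
d(z) = 8*z/(9*(9 + z)) (d(z) = 4*((z + z)/(z + 9))/9 = 4*((2*z)/(9 + z))/9 = 4*(2*z/(9 + z))/9 = 8*z/(9*(9 + z)))
r(I, E) = (I + 8*E/(9*(9 + E)))/(E + I)
r(7, -4)*(-2263) = (((8/9)*(-4) + 7*(9 - 4))/((9 - 4)*(-4 + 7)))*(-2263) = ((-32/9 + 7*5)/(5*3))*(-2263) = ((⅕)*(⅓)*(-32/9 + 35))*(-2263) = ((⅕)*(⅓)*(283/9))*(-2263) = (283/135)*(-2263) = -640429/135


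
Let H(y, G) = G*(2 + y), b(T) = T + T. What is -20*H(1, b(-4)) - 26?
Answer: 454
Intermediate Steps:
b(T) = 2*T
-20*H(1, b(-4)) - 26 = -20*2*(-4)*(2 + 1) - 26 = -(-160)*3 - 26 = -20*(-24) - 26 = 480 - 26 = 454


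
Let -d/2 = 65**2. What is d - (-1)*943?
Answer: -7507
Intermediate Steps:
d = -8450 (d = -2*65**2 = -2*4225 = -8450)
d - (-1)*943 = -8450 - (-1)*943 = -8450 - 1*(-943) = -8450 + 943 = -7507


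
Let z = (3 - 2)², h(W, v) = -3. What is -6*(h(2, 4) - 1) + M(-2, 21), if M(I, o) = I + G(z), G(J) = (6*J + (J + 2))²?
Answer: 103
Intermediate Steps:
z = 1 (z = 1² = 1)
G(J) = (2 + 7*J)² (G(J) = (6*J + (2 + J))² = (2 + 7*J)²)
M(I, o) = 81 + I (M(I, o) = I + (2 + 7*1)² = I + (2 + 7)² = I + 9² = I + 81 = 81 + I)
-6*(h(2, 4) - 1) + M(-2, 21) = -6*(-3 - 1) + (81 - 2) = -6*(-4) + 79 = 24 + 79 = 103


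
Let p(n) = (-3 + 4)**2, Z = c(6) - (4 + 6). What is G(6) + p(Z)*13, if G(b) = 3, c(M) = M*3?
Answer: 16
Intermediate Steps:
c(M) = 3*M
Z = 8 (Z = 3*6 - (4 + 6) = 18 - 1*10 = 18 - 10 = 8)
p(n) = 1 (p(n) = 1**2 = 1)
G(6) + p(Z)*13 = 3 + 1*13 = 3 + 13 = 16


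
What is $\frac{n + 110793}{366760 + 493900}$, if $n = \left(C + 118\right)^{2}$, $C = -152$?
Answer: $\frac{111949}{860660} \approx 0.13007$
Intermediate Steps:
$n = 1156$ ($n = \left(-152 + 118\right)^{2} = \left(-34\right)^{2} = 1156$)
$\frac{n + 110793}{366760 + 493900} = \frac{1156 + 110793}{366760 + 493900} = \frac{111949}{860660}$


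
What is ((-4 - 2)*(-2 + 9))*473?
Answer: -19866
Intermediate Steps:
((-4 - 2)*(-2 + 9))*473 = -6*7*473 = -42*473 = -19866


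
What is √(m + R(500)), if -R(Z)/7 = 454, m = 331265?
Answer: √328087 ≈ 572.79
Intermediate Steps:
R(Z) = -3178 (R(Z) = -7*454 = -3178)
√(m + R(500)) = √(331265 - 3178) = √328087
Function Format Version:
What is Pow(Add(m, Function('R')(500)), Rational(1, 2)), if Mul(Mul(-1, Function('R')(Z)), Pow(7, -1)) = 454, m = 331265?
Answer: Pow(328087, Rational(1, 2)) ≈ 572.79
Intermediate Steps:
Function('R')(Z) = -3178 (Function('R')(Z) = Mul(-7, 454) = -3178)
Pow(Add(m, Function('R')(500)), Rational(1, 2)) = Pow(Add(331265, -3178), Rational(1, 2)) = Pow(328087, Rational(1, 2))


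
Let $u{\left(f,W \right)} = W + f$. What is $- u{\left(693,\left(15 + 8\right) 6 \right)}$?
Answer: $-831$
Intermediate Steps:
$- u{\left(693,\left(15 + 8\right) 6 \right)} = - (\left(15 + 8\right) 6 + 693) = - (23 \cdot 6 + 693) = - (138 + 693) = \left(-1\right) 831 = -831$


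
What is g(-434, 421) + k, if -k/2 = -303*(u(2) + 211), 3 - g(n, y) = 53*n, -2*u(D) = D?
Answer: 150265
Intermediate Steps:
u(D) = -D/2
g(n, y) = 3 - 53*n
k = 127260 (k = -(-606)*(-½*2 + 211) = -(-606)*(-1 + 211) = -(-606)*210 = -2*(-63630) = 127260)
g(-434, 421) + k = (3 - 53*(-434)) + 127260 = (3 + 23002) + 127260 = 23005 + 127260 = 150265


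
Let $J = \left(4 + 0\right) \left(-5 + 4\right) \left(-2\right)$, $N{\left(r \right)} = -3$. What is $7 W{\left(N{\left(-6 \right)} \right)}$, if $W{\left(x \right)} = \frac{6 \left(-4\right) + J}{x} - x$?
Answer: $\frac{175}{3} \approx 58.333$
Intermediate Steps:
$J = 8$ ($J = 4 \left(-1\right) \left(-2\right) = \left(-4\right) \left(-2\right) = 8$)
$W{\left(x \right)} = - x - \frac{16}{x}$ ($W{\left(x \right)} = \frac{6 \left(-4\right) + 8}{x} - x = \frac{-24 + 8}{x} - x = - \frac{16}{x} - x = - x - \frac{16}{x}$)
$7 W{\left(N{\left(-6 \right)} \right)} = 7 \left(\left(-1\right) \left(-3\right) - \frac{16}{-3}\right) = 7 \left(3 - - \frac{16}{3}\right) = 7 \left(3 + \frac{16}{3}\right) = 7 \cdot \frac{25}{3} = \frac{175}{3}$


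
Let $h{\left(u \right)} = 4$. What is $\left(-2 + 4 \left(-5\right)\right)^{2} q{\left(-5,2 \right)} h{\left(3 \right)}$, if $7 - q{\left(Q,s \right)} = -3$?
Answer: $19360$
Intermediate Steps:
$q{\left(Q,s \right)} = 10$ ($q{\left(Q,s \right)} = 7 - -3 = 7 + 3 = 10$)
$\left(-2 + 4 \left(-5\right)\right)^{2} q{\left(-5,2 \right)} h{\left(3 \right)} = \left(-2 + 4 \left(-5\right)\right)^{2} \cdot 10 \cdot 4 = \left(-2 - 20\right)^{2} \cdot 10 \cdot 4 = \left(-22\right)^{2} \cdot 10 \cdot 4 = 484 \cdot 10 \cdot 4 = 4840 \cdot 4 = 19360$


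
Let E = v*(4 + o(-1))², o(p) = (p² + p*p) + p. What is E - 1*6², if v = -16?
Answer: -436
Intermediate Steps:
o(p) = p + 2*p² (o(p) = (p² + p²) + p = 2*p² + p = p + 2*p²)
E = -400 (E = -16*(4 - (1 + 2*(-1)))² = -16*(4 - (1 - 2))² = -16*(4 - 1*(-1))² = -16*(4 + 1)² = -16*5² = -16*25 = -400)
E - 1*6² = -400 - 1*6² = -400 - 1*36 = -400 - 36 = -436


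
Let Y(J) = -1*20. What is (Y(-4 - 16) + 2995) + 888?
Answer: 3863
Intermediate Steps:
Y(J) = -20
(Y(-4 - 16) + 2995) + 888 = (-20 + 2995) + 888 = 2975 + 888 = 3863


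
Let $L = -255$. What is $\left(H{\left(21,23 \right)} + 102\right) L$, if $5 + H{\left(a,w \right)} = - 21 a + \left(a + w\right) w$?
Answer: $-170340$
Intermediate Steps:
$H{\left(a,w \right)} = -5 - 21 a + w \left(a + w\right)$ ($H{\left(a,w \right)} = -5 - \left(21 a - \left(a + w\right) w\right) = -5 - \left(21 a - w \left(a + w\right)\right) = -5 - 21 a + w \left(a + w\right)$)
$\left(H{\left(21,23 \right)} + 102\right) L = \left(\left(-5 + 23^{2} - 441 + 21 \cdot 23\right) + 102\right) \left(-255\right) = \left(\left(-5 + 529 - 441 + 483\right) + 102\right) \left(-255\right) = \left(566 + 102\right) \left(-255\right) = 668 \left(-255\right) = -170340$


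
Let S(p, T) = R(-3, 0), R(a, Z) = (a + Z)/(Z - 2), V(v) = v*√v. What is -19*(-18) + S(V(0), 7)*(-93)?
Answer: 405/2 ≈ 202.50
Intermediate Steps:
V(v) = v^(3/2)
R(a, Z) = (Z + a)/(-2 + Z)
S(p, T) = 3/2 (S(p, T) = (0 - 3)/(-2 + 0) = -3/(-2) = -½*(-3) = 3/2)
-19*(-18) + S(V(0), 7)*(-93) = -19*(-18) + (3/2)*(-93) = 342 - 279/2 = 405/2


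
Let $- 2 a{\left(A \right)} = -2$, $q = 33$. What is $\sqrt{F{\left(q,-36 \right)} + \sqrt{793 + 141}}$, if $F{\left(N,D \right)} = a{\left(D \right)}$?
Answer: $\sqrt{1 + \sqrt{934}} \approx 5.618$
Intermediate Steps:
$a{\left(A \right)} = 1$ ($a{\left(A \right)} = \left(- \frac{1}{2}\right) \left(-2\right) = 1$)
$F{\left(N,D \right)} = 1$
$\sqrt{F{\left(q,-36 \right)} + \sqrt{793 + 141}} = \sqrt{1 + \sqrt{793 + 141}} = \sqrt{1 + \sqrt{934}}$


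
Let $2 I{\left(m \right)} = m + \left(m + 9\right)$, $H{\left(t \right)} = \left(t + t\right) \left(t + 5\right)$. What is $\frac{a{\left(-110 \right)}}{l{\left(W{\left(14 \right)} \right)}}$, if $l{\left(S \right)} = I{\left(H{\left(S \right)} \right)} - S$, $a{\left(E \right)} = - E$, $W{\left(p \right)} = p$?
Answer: $\frac{4}{19} \approx 0.21053$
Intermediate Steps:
$H{\left(t \right)} = 2 t \left(5 + t\right)$
$I{\left(m \right)} = \frac{9}{2} + m$ ($I{\left(m \right)} = \frac{m + \left(m + 9\right)}{2} = \frac{m + \left(9 + m\right)}{2} = \frac{9 + 2 m}{2} = \frac{9}{2} + m$)
$l{\left(S \right)} = \frac{9}{2} - S + 2 S \left(5 + S\right)$ ($l{\left(S \right)} = \left(\frac{9}{2} + 2 S \left(5 + S\right)\right) - S = \frac{9}{2} - S + 2 S \left(5 + S\right)$)
$\frac{a{\left(-110 \right)}}{l{\left(W{\left(14 \right)} \right)}} = \frac{\left(-1\right) \left(-110\right)}{\frac{9}{2} + 2 \cdot 14^{2} + 9 \cdot 14} = \frac{110}{\frac{9}{2} + 2 \cdot 196 + 126} = \frac{110}{\frac{9}{2} + 392 + 126} = \frac{110}{\frac{1045}{2}} = 110 \cdot \frac{2}{1045} = \frac{4}{19}$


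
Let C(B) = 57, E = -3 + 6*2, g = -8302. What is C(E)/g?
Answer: -57/8302 ≈ -0.0068658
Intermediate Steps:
E = 9 (E = -3 + 12 = 9)
C(E)/g = 57/(-8302) = 57*(-1/8302) = -57/8302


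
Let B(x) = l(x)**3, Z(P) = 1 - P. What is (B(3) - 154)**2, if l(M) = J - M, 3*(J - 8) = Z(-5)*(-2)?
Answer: 23409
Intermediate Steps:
J = 4 (J = 8 + ((1 - 1*(-5))*(-2))/3 = 8 + ((1 + 5)*(-2))/3 = 8 + (6*(-2))/3 = 8 + (1/3)*(-12) = 8 - 4 = 4)
l(M) = 4 - M
B(x) = (4 - x)**3
(B(3) - 154)**2 = (-(-4 + 3)**3 - 154)**2 = (-1*(-1)**3 - 154)**2 = (-1*(-1) - 154)**2 = (1 - 154)**2 = (-153)**2 = 23409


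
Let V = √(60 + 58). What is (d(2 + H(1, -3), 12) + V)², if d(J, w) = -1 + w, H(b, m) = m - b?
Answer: (11 + √118)² ≈ 477.98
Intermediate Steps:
V = √118 ≈ 10.863
(d(2 + H(1, -3), 12) + V)² = ((-1 + 12) + √118)² = (11 + √118)²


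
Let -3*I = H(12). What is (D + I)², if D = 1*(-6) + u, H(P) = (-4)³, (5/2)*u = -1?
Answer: 50176/225 ≈ 223.00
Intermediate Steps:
u = -⅖ (u = (⅖)*(-1) = -⅖ ≈ -0.40000)
H(P) = -64
I = 64/3 (I = -⅓*(-64) = 64/3 ≈ 21.333)
D = -32/5 (D = 1*(-6) - ⅖ = -6 - ⅖ = -32/5 ≈ -6.4000)
(D + I)² = (-32/5 + 64/3)² = (224/15)² = 50176/225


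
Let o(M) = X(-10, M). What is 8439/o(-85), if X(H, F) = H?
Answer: -8439/10 ≈ -843.90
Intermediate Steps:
o(M) = -10
8439/o(-85) = 8439/(-10) = 8439*(-⅒) = -8439/10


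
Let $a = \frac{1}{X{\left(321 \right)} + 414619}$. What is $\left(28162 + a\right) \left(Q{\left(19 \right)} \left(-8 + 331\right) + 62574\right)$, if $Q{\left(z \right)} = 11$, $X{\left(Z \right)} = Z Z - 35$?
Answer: $\frac{963956770682877}{517625} \approx 1.8623 \cdot 10^{9}$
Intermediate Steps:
$X{\left(Z \right)} = -35 + Z^{2}$ ($X{\left(Z \right)} = Z^{2} - 35 = -35 + Z^{2}$)
$a = \frac{1}{517625}$ ($a = \frac{1}{\left(-35 + 321^{2}\right) + 414619} = \frac{1}{\left(-35 + 103041\right) + 414619} = \frac{1}{103006 + 414619} = \frac{1}{517625} \approx 1.9319 \cdot 10^{-6}$)
$\left(28162 + a\right) \left(Q{\left(19 \right)} \left(-8 + 331\right) + 62574\right) = \left(28162 + \frac{1}{517625}\right) \left(11 \left(-8 + 331\right) + 62574\right) = \frac{14577355251 \left(11 \cdot 323 + 62574\right)}{517625} = \frac{14577355251 \left(3553 + 62574\right)}{517625} = \frac{14577355251}{517625} \cdot 66127 = \frac{963956770682877}{517625}$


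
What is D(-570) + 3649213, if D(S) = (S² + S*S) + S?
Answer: 4298443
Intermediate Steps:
D(S) = S + 2*S² (D(S) = (S² + S²) + S = 2*S² + S = S + 2*S²)
D(-570) + 3649213 = -570*(1 + 2*(-570)) + 3649213 = -570*(1 - 1140) + 3649213 = -570*(-1139) + 3649213 = 649230 + 3649213 = 4298443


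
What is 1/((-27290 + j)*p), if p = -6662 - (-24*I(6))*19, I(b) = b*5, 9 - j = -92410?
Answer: 1/457075322 ≈ 2.1878e-9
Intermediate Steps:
j = 92419 (j = 9 - 1*(-92410) = 9 + 92410 = 92419)
I(b) = 5*b
p = 7018 (p = -6662 - (-120*6)*19 = -6662 - (-24*30)*19 = -6662 - (-720)*19 = -6662 - 1*(-13680) = -6662 + 13680 = 7018)
1/((-27290 + j)*p) = 1/((-27290 + 92419)*7018) = (1/7018)/65129 = (1/65129)*(1/7018) = 1/457075322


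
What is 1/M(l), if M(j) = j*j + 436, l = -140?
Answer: 1/20036 ≈ 4.9910e-5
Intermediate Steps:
M(j) = 436 + j**2 (M(j) = j**2 + 436 = 436 + j**2)
1/M(l) = 1/(436 + (-140)**2) = 1/(436 + 19600) = 1/20036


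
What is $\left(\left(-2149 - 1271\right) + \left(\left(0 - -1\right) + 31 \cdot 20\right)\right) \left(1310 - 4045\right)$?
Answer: $7655265$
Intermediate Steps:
$\left(\left(-2149 - 1271\right) + \left(\left(0 - -1\right) + 31 \cdot 20\right)\right) \left(1310 - 4045\right) = \left(\left(-2149 - 1271\right) + \left(\left(0 + 1\right) + 620\right)\right) \left(-2735\right) = \left(-3420 + \left(1 + 620\right)\right) \left(-2735\right) = \left(-3420 + 621\right) \left(-2735\right) = \left(-2799\right) \left(-2735\right) = 7655265$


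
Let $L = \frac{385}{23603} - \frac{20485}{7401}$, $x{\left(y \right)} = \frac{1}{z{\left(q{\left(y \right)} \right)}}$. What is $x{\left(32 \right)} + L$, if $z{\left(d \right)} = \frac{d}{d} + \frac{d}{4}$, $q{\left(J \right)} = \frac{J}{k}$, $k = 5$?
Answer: $- \frac{5375125895}{2270915439} \approx -2.3669$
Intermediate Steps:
$q{\left(J \right)} = \frac{J}{5}$
$z{\left(d \right)} = 1 + \frac{d}{4}$ ($z{\left(d \right)} = 1 + d \frac{1}{4} = 1 + \frac{d}{4}$)
$x{\left(y \right)} = \frac{1}{1 + \frac{y}{20}}$ ($x{\left(y \right)} = \frac{1}{1 + \frac{\frac{1}{5} y}{4}} = \frac{1}{1 + \frac{y}{20}}$)
$L = - \frac{480658070}{174685803}$ ($L = 385 \cdot \frac{1}{23603} - \frac{20485}{7401} = \frac{385}{23603} - \frac{20485}{7401} = - \frac{480658070}{174685803} \approx -2.7516$)
$x{\left(32 \right)} + L = \frac{20}{20 + 32} - \frac{480658070}{174685803} = \frac{20}{52} - \frac{480658070}{174685803} = 20 \cdot \frac{1}{52} - \frac{480658070}{174685803} = \frac{5}{13} - \frac{480658070}{174685803} = - \frac{5375125895}{2270915439}$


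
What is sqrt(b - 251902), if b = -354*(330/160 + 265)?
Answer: I*sqrt(5543074)/4 ≈ 588.59*I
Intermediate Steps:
b = -756321/8 (b = -354*(330*(1/160) + 265) = -354*(33/16 + 265) = -354*4273/16 = -756321/8 ≈ -94540.)
sqrt(b - 251902) = sqrt(-756321/8 - 251902) = sqrt(-2771537/8) = I*sqrt(5543074)/4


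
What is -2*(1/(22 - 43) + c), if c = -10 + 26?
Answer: -670/21 ≈ -31.905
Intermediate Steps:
c = 16
-2*(1/(22 - 43) + c) = -2*(1/(22 - 43) + 16) = -2*(1/(-21) + 16) = -2*(-1/21 + 16) = -2*335/21 = -670/21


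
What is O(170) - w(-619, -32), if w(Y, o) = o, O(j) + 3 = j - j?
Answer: 29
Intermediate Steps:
O(j) = -3 (O(j) = -3 + (j - j) = -3 + 0 = -3)
O(170) - w(-619, -32) = -3 - 1*(-32) = -3 + 32 = 29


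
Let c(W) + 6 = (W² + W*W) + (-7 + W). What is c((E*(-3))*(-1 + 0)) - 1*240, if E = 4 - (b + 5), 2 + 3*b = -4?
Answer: -232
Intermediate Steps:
b = -2 (b = -⅔ + (⅓)*(-4) = -⅔ - 4/3 = -2)
E = 1 (E = 4 - (-2 + 5) = 4 - 1*3 = 4 - 3 = 1)
c(W) = -13 + W + 2*W² (c(W) = -6 + ((W² + W*W) + (-7 + W)) = -6 + ((W² + W²) + (-7 + W)) = -6 + (2*W² + (-7 + W)) = -6 + (-7 + W + 2*W²) = -13 + W + 2*W²)
c((E*(-3))*(-1 + 0)) - 1*240 = (-13 + (1*(-3))*(-1 + 0) + 2*((1*(-3))*(-1 + 0))²) - 1*240 = (-13 - 3*(-1) + 2*(-3*(-1))²) - 240 = (-13 + 3 + 2*3²) - 240 = (-13 + 3 + 2*9) - 240 = (-13 + 3 + 18) - 240 = 8 - 240 = -232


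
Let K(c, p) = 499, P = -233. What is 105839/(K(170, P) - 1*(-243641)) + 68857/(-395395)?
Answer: 77038349/297020724 ≈ 0.25937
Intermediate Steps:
105839/(K(170, P) - 1*(-243641)) + 68857/(-395395) = 105839/(499 - 1*(-243641)) + 68857/(-395395) = 105839/(499 + 243641) + 68857*(-1/395395) = 105839/244140 - 68857/395395 = 77038349/297020724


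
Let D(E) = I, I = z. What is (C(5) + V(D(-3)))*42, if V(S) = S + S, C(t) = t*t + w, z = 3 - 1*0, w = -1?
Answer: 1260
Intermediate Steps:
z = 3 (z = 3 + 0 = 3)
I = 3
D(E) = 3
C(t) = -1 + t² (C(t) = t*t - 1 = t² - 1 = -1 + t²)
V(S) = 2*S
(C(5) + V(D(-3)))*42 = ((-1 + 5²) + 2*3)*42 = ((-1 + 25) + 6)*42 = (24 + 6)*42 = 30*42 = 1260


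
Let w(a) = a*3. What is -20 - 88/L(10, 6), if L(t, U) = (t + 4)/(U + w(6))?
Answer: -1196/7 ≈ -170.86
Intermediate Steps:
w(a) = 3*a
L(t, U) = (4 + t)/(18 + U) (L(t, U) = (t + 4)/(U + 3*6) = (4 + t)/(U + 18) = (4 + t)/(18 + U))
-20 - 88/L(10, 6) = -20 - 88*(18 + 6)/(4 + 10) = -20 - 88/(14/24) = -20 - 88/((1/24)*14) = -20 - 88/7/12 = -20 - 88*12/7 = -20 - 1056/7 = -1196/7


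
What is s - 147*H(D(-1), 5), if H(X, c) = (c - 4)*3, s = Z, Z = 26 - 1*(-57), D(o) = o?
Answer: -358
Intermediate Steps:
Z = 83 (Z = 26 + 57 = 83)
s = 83
H(X, c) = -12 + 3*c (H(X, c) = (-4 + c)*3 = -12 + 3*c)
s - 147*H(D(-1), 5) = 83 - 147*(-12 + 3*5) = 83 - 147*(-12 + 15) = 83 - 147*3 = 83 - 441 = -358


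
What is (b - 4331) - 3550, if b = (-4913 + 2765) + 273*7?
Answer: -8118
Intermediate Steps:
b = -237 (b = -2148 + 1911 = -237)
(b - 4331) - 3550 = (-237 - 4331) - 3550 = -4568 - 3550 = -8118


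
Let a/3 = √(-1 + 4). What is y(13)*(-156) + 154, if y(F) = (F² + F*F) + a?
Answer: -52574 - 468*√3 ≈ -53385.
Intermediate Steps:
a = 3*√3 (a = 3*√(-1 + 4) = 3*√3 ≈ 5.1962)
y(F) = 2*F² + 3*√3 (y(F) = (F² + F*F) + 3*√3 = (F² + F²) + 3*√3 = 2*F² + 3*√3)
y(13)*(-156) + 154 = (2*13² + 3*√3)*(-156) + 154 = (2*169 + 3*√3)*(-156) + 154 = (338 + 3*√3)*(-156) + 154 = (-52728 - 468*√3) + 154 = -52574 - 468*√3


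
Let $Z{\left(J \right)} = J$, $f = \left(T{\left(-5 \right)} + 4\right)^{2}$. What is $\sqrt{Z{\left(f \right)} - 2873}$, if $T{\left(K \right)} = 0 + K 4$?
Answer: $i \sqrt{2617} \approx 51.157 i$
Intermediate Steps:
$T{\left(K \right)} = 4 K$ ($T{\left(K \right)} = 0 + 4 K = 4 K$)
$f = 256$ ($f = \left(4 \left(-5\right) + 4\right)^{2} = \left(-20 + 4\right)^{2} = \left(-16\right)^{2} = 256$)
$\sqrt{Z{\left(f \right)} - 2873} = \sqrt{256 - 2873} = \sqrt{-2617} = i \sqrt{2617}$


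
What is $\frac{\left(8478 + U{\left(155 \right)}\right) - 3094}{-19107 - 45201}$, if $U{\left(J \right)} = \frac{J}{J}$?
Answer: $- \frac{1795}{21436} \approx -0.083738$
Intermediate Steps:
$U{\left(J \right)} = 1$
$\frac{\left(8478 + U{\left(155 \right)}\right) - 3094}{-19107 - 45201} = \frac{\left(8478 + 1\right) - 3094}{-19107 - 45201} = \frac{8479 - 3094}{-64308} = 5385 \left(- \frac{1}{64308}\right) = - \frac{1795}{21436}$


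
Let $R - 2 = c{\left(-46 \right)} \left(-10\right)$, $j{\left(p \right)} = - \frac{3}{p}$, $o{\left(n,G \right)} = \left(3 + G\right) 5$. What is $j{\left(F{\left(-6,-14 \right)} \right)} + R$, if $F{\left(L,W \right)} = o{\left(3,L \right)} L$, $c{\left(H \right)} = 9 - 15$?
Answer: $\frac{1859}{30} \approx 61.967$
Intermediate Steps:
$c{\left(H \right)} = -6$
$o{\left(n,G \right)} = 15 + 5 G$
$F{\left(L,W \right)} = L \left(15 + 5 L\right)$ ($F{\left(L,W \right)} = \left(15 + 5 L\right) L = L \left(15 + 5 L\right)$)
$R = 62$ ($R = 2 - -60 = 2 + 60 = 62$)
$j{\left(F{\left(-6,-14 \right)} \right)} + R = - \frac{3}{5 \left(-6\right) \left(3 - 6\right)} + 62 = - \frac{3}{5 \left(-6\right) \left(-3\right)} + 62 = - \frac{3}{90} + 62 = \left(-3\right) \frac{1}{90} + 62 = - \frac{1}{30} + 62 = \frac{1859}{30}$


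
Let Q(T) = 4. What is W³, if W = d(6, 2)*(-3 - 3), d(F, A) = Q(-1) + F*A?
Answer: -884736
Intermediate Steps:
d(F, A) = 4 + A*F (d(F, A) = 4 + F*A = 4 + A*F)
W = -96 (W = (4 + 2*6)*(-3 - 3) = (4 + 12)*(-6) = 16*(-6) = -96)
W³ = (-96)³ = -884736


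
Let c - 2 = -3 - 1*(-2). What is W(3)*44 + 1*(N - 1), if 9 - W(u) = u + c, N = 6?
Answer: 225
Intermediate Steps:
c = 1 (c = 2 + (-3 - 1*(-2)) = 2 + (-3 + 2) = 2 - 1 = 1)
W(u) = 8 - u (W(u) = 9 - (u + 1) = 9 - (1 + u) = 9 + (-1 - u) = 8 - u)
W(3)*44 + 1*(N - 1) = (8 - 1*3)*44 + 1*(6 - 1) = (8 - 3)*44 + 1*5 = 5*44 + 5 = 220 + 5 = 225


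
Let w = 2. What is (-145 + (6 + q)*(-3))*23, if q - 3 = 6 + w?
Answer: -4508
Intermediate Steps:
q = 11 (q = 3 + (6 + 2) = 3 + 8 = 11)
(-145 + (6 + q)*(-3))*23 = (-145 + (6 + 11)*(-3))*23 = (-145 + 17*(-3))*23 = (-145 - 51)*23 = -196*23 = -4508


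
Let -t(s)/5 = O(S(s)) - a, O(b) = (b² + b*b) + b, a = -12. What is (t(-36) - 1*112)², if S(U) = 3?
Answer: 76729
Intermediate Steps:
O(b) = b + 2*b² (O(b) = (b² + b²) + b = 2*b² + b = b + 2*b²)
t(s) = -165 (t(s) = -5*(3*(1 + 2*3) - 1*(-12)) = -5*(3*(1 + 6) + 12) = -5*(3*7 + 12) = -5*(21 + 12) = -5*33 = -165)
(t(-36) - 1*112)² = (-165 - 1*112)² = (-165 - 112)² = (-277)² = 76729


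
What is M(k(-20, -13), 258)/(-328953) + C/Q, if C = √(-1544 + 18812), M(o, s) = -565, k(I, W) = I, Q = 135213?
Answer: 565/328953 + 2*√4317/135213 ≈ 0.0026894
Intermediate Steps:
C = 2*√4317 (C = √17268 = 2*√4317 ≈ 131.41)
M(k(-20, -13), 258)/(-328953) + C/Q = -565/(-328953) + (2*√4317)/135213 = -565*(-1/328953) + (2*√4317)*(1/135213) = 565/328953 + 2*√4317/135213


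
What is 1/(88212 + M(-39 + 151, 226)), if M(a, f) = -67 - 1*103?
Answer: 1/88042 ≈ 1.1358e-5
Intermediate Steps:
M(a, f) = -170 (M(a, f) = -67 - 103 = -170)
1/(88212 + M(-39 + 151, 226)) = 1/(88212 - 170) = 1/88042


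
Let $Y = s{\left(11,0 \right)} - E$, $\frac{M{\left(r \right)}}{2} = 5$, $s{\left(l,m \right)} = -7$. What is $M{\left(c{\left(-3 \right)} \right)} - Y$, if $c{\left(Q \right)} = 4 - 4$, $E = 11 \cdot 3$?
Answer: $50$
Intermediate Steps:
$E = 33$
$c{\left(Q \right)} = 0$
$M{\left(r \right)} = 10$ ($M{\left(r \right)} = 2 \cdot 5 = 10$)
$Y = -40$ ($Y = -7 - 33 = -40$)
$M{\left(c{\left(-3 \right)} \right)} - Y = 10 - -40 = 10 + 40 = 50$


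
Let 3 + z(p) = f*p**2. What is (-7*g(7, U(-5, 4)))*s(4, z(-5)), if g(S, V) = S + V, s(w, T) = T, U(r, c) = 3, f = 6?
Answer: -10290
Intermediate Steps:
z(p) = -3 + 6*p**2
(-7*g(7, U(-5, 4)))*s(4, z(-5)) = (-7*(7 + 3))*(-3 + 6*(-5)**2) = (-7*10)*(-3 + 6*25) = -70*(-3 + 150) = -70*147 = -10290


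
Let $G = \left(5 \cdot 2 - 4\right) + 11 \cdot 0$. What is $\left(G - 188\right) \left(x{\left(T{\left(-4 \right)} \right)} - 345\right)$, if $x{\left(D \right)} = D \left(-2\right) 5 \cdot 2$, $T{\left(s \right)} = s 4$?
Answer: $4550$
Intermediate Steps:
$T{\left(s \right)} = 4 s$
$x{\left(D \right)} = - 20 D$ ($x{\left(D \right)} = D \left(\left(-10\right) 2\right) = D \left(-20\right) = - 20 D$)
$G = 6$ ($G = \left(10 - 4\right) + 0 = 6 + 0 = 6$)
$\left(G - 188\right) \left(x{\left(T{\left(-4 \right)} \right)} - 345\right) = \left(6 - 188\right) \left(- 20 \cdot 4 \left(-4\right) - 345\right) = - 182 \left(\left(-20\right) \left(-16\right) - 345\right) = - 182 \left(320 - 345\right) = \left(-182\right) \left(-25\right) = 4550$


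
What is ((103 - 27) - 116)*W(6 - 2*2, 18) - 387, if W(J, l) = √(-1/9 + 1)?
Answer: -387 - 80*√2/3 ≈ -424.71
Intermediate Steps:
W(J, l) = 2*√2/3 (W(J, l) = √(-1*⅑ + 1) = √(-⅑ + 1) = √(8/9) = 2*√2/3)
((103 - 27) - 116)*W(6 - 2*2, 18) - 387 = ((103 - 27) - 116)*(2*√2/3) - 387 = (76 - 116)*(2*√2/3) - 387 = -80*√2/3 - 387 = -387 - 80*√2/3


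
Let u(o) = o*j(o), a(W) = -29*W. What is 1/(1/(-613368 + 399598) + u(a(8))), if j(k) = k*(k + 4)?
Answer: -213770/2623358077441 ≈ -8.1487e-8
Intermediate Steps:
j(k) = k*(4 + k)
u(o) = o²*(4 + o) (u(o) = o*(o*(4 + o)) = o²*(4 + o))
1/(1/(-613368 + 399598) + u(a(8))) = 1/(1/(-613368 + 399598) + (-29*8)²*(4 - 29*8)) = 1/(1/(-213770) + (-232)²*(4 - 232)) = 1/(-1/213770 + 53824*(-228)) = 1/(-1/213770 - 12271872) = 1/(-2623358077441/213770) = -213770/2623358077441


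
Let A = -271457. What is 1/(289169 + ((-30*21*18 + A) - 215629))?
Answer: -1/209257 ≈ -4.7788e-6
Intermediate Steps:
1/(289169 + ((-30*21*18 + A) - 215629)) = 1/(289169 + ((-30*21*18 - 271457) - 215629)) = 1/(289169 + ((-630*18 - 271457) - 215629)) = 1/(289169 + ((-11340 - 271457) - 215629)) = 1/(289169 + (-282797 - 215629)) = 1/(289169 - 498426) = 1/(-209257) = -1/209257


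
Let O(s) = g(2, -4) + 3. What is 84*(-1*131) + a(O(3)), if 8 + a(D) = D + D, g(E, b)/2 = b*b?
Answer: -10942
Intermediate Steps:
g(E, b) = 2*b² (g(E, b) = 2*(b*b) = 2*b²)
O(s) = 35 (O(s) = 2*(-4)² + 3 = 2*16 + 3 = 32 + 3 = 35)
a(D) = -8 + 2*D (a(D) = -8 + (D + D) = -8 + 2*D)
84*(-1*131) + a(O(3)) = 84*(-1*131) + (-8 + 2*35) = 84*(-131) + (-8 + 70) = -11004 + 62 = -10942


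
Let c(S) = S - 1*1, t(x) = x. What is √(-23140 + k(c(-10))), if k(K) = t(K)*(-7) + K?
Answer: I*√23074 ≈ 151.9*I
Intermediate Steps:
c(S) = -1 + S (c(S) = S - 1 = -1 + S)
k(K) = -6*K (k(K) = K*(-7) + K = -7*K + K = -6*K)
√(-23140 + k(c(-10))) = √(-23140 - 6*(-1 - 10)) = √(-23140 - 6*(-11)) = √(-23140 + 66) = √(-23074) = I*√23074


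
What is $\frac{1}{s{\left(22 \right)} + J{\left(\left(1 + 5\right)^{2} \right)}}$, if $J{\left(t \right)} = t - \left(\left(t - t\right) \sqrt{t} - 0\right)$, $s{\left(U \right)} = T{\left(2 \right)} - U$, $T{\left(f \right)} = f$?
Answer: $\frac{1}{16} \approx 0.0625$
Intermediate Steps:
$s{\left(U \right)} = 2 - U$
$J{\left(t \right)} = t$ ($J{\left(t \right)} = t - \left(0 \sqrt{t} + 0\right) = t - \left(0 + 0\right) = t - 0 = t + 0 = t$)
$\frac{1}{s{\left(22 \right)} + J{\left(\left(1 + 5\right)^{2} \right)}} = \frac{1}{\left(2 - 22\right) + \left(1 + 5\right)^{2}} = \frac{1}{\left(2 - 22\right) + 6^{2}} = \frac{1}{-20 + 36} = \frac{1}{16}$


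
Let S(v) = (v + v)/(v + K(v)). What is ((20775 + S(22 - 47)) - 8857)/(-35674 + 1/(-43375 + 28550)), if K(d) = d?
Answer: -58899725/176289017 ≈ -0.33411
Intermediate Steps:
S(v) = 1 (S(v) = (v + v)/(v + v) = (2*v)/((2*v)) = (2*v)*(1/(2*v)) = 1)
((20775 + S(22 - 47)) - 8857)/(-35674 + 1/(-43375 + 28550)) = ((20775 + 1) - 8857)/(-35674 + 1/(-43375 + 28550)) = (20776 - 8857)/(-35674 + 1/(-14825)) = 11919/(-35674 - 1/14825) = 11919/(-528867051/14825) = 11919*(-14825/528867051) = -58899725/176289017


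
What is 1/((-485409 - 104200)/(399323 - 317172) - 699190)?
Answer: -82151/57439747299 ≈ -1.4302e-6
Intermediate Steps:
1/((-485409 - 104200)/(399323 - 317172) - 699190) = 1/(-589609/82151 - 699190) = 1/(-57439747299/82151) = -82151/57439747299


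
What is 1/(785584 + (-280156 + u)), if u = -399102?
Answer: 1/106326 ≈ 9.4050e-6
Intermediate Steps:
1/(785584 + (-280156 + u)) = 1/(785584 + (-280156 - 399102)) = 1/(785584 - 679258) = 1/106326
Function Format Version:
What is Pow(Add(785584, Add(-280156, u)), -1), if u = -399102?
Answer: Rational(1, 106326) ≈ 9.4050e-6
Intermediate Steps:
Pow(Add(785584, Add(-280156, u)), -1) = Pow(Add(785584, Add(-280156, -399102)), -1) = Pow(Add(785584, -679258), -1) = Pow(106326, -1) = Rational(1, 106326)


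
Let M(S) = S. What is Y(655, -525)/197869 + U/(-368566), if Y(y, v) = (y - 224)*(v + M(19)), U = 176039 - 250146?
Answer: -259745481/288252118 ≈ -0.90110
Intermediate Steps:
U = -74107
Y(y, v) = (-224 + y)*(19 + v) (Y(y, v) = (y - 224)*(v + 19) = (-224 + y)*(19 + v))
Y(655, -525)/197869 + U/(-368566) = (-4256 - 224*(-525) + 19*655 - 525*655)/197869 - 74107/(-368566) = (-4256 + 117600 + 12445 - 343875)*(1/197869) - 74107*(-1/368566) = -218086*1/197869 + 6737/33506 = -9482/8603 + 6737/33506 = -259745481/288252118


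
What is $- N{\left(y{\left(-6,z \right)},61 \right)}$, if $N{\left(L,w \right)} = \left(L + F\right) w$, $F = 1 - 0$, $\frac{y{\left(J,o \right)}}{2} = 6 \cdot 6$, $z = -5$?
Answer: $-4453$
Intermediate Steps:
$y{\left(J,o \right)} = 72$ ($y{\left(J,o \right)} = 2 \cdot 6 \cdot 6 = 2 \cdot 36 = 72$)
$F = 1$ ($F = 1 + 0 = 1$)
$N{\left(L,w \right)} = w \left(1 + L\right)$ ($N{\left(L,w \right)} = \left(L + 1\right) w = \left(1 + L\right) w = w \left(1 + L\right)$)
$- N{\left(y{\left(-6,z \right)},61 \right)} = - 61 \left(1 + 72\right) = - 61 \cdot 73 = \left(-1\right) 4453 = -4453$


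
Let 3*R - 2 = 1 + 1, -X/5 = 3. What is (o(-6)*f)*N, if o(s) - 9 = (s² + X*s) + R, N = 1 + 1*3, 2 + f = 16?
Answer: 22904/3 ≈ 7634.7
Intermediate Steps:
f = 14 (f = -2 + 16 = 14)
X = -15 (X = -5*3 = -15)
R = 4/3 (R = ⅔ + (1 + 1)/3 = ⅔ + (⅓)*2 = ⅔ + ⅔ = 4/3 ≈ 1.3333)
N = 4 (N = 1 + 3 = 4)
o(s) = 31/3 + s² - 15*s (o(s) = 9 + ((s² - 15*s) + 4/3) = 9 + (4/3 + s² - 15*s) = 31/3 + s² - 15*s)
(o(-6)*f)*N = ((31/3 + (-6)² - 15*(-6))*14)*4 = ((31/3 + 36 + 90)*14)*4 = ((409/3)*14)*4 = (5726/3)*4 = 22904/3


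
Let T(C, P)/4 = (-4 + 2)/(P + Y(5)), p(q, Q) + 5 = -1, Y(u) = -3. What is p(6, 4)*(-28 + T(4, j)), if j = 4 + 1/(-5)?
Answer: 228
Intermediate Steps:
p(q, Q) = -6 (p(q, Q) = -5 - 1 = -6)
j = 19/5 (j = 4 - ⅕ = 19/5 ≈ 3.8000)
T(C, P) = -8/(-3 + P) (T(C, P) = 4*((-4 + 2)/(P - 3)) = 4*(-2/(-3 + P)) = -8/(-3 + P))
p(6, 4)*(-28 + T(4, j)) = -6*(-28 - 8/(-3 + 19/5)) = -6*(-28 - 8/⅘) = -6*(-28 - 8*5/4) = -6*(-28 - 10) = -6*(-38) = 228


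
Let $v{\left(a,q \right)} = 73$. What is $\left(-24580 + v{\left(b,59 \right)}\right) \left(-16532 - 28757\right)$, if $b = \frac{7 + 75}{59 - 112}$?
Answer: $1109897523$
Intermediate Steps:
$b = - \frac{82}{53}$ ($b = \frac{82}{-53} = 82 \left(- \frac{1}{53}\right) = - \frac{82}{53} \approx -1.5472$)
$\left(-24580 + v{\left(b,59 \right)}\right) \left(-16532 - 28757\right) = \left(-24580 + 73\right) \left(-16532 - 28757\right) = \left(-24507\right) \left(-45289\right) = 1109897523$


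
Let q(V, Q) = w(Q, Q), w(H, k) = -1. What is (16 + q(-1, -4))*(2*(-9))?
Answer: -270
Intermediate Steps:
q(V, Q) = -1
(16 + q(-1, -4))*(2*(-9)) = (16 - 1)*(2*(-9)) = 15*(-18) = -270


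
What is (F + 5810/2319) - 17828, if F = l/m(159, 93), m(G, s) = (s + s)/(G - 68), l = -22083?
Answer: -4116298433/143778 ≈ -28630.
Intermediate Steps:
m(G, s) = 2*s/(-68 + G) (m(G, s) = (2*s)/(-68 + G) = 2*s/(-68 + G))
F = -669851/62 (F = -22083/(2*93/(-68 + 159)) = -22083/(2*93/91) = -22083/(2*93*(1/91)) = -22083/186/91 = -22083*91/186 = -669851/62 ≈ -10804.)
(F + 5810/2319) - 17828 = (-669851/62 + 5810/2319) - 17828 = -1553024249/143778 - 17828 = -4116298433/143778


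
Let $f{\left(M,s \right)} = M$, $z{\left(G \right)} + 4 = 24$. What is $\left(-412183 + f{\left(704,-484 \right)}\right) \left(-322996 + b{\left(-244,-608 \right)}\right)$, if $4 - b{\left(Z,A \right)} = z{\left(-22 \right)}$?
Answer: $132912654748$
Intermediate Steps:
$z{\left(G \right)} = 20$ ($z{\left(G \right)} = -4 + 24 = 20$)
$b{\left(Z,A \right)} = -16$ ($b{\left(Z,A \right)} = 4 - 20 = -16$)
$\left(-412183 + f{\left(704,-484 \right)}\right) \left(-322996 + b{\left(-244,-608 \right)}\right) = \left(-412183 + 704\right) \left(-322996 - 16\right) = \left(-411479\right) \left(-323012\right) = 132912654748$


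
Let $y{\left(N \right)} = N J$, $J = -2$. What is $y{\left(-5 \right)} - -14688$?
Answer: $14698$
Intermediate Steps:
$y{\left(N \right)} = - 2 N$ ($y{\left(N \right)} = N \left(-2\right) = - 2 N$)
$y{\left(-5 \right)} - -14688 = \left(-2\right) \left(-5\right) - -14688 = 10 + 14688 = 14698$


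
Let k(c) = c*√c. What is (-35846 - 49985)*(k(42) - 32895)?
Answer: 2823410745 - 3604902*√42 ≈ 2.8001e+9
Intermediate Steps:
k(c) = c^(3/2)
(-35846 - 49985)*(k(42) - 32895) = (-35846 - 49985)*(42^(3/2) - 32895) = -85831*(42*√42 - 32895) = -85831*(-32895 + 42*√42) = 2823410745 - 3604902*√42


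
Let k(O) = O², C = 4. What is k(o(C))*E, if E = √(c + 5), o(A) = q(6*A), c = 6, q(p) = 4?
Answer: 16*√11 ≈ 53.066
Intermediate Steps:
o(A) = 4
E = √11 (E = √(6 + 5) = √11 ≈ 3.3166)
k(o(C))*E = 4²*√11 = 16*√11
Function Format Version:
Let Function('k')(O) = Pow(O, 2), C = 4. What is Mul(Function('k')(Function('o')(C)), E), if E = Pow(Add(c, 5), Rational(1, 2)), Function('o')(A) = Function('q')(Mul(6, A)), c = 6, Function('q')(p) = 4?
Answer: Mul(16, Pow(11, Rational(1, 2))) ≈ 53.066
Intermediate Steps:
Function('o')(A) = 4
E = Pow(11, Rational(1, 2)) (E = Pow(Add(6, 5), Rational(1, 2)) = Pow(11, Rational(1, 2)) ≈ 3.3166)
Mul(Function('k')(Function('o')(C)), E) = Mul(Pow(4, 2), Pow(11, Rational(1, 2))) = Mul(16, Pow(11, Rational(1, 2)))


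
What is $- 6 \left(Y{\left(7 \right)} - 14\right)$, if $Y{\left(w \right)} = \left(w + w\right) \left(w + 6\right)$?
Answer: $-1008$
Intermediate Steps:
$Y{\left(w \right)} = 2 w \left(6 + w\right)$
$- 6 \left(Y{\left(7 \right)} - 14\right) = - 6 \left(2 \cdot 7 \left(6 + 7\right) - 14\right) = - 6 \left(2 \cdot 7 \cdot 13 - 14\right) = - 6 \left(182 - 14\right) = \left(-6\right) 168 = -1008$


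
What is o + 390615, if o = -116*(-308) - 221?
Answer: 426122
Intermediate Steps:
o = 35507 (o = 35728 - 221 = 35507)
o + 390615 = 35507 + 390615 = 426122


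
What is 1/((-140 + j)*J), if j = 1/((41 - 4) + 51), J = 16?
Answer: -11/24638 ≈ -0.00044646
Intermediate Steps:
j = 1/88 (j = 1/(37 + 51) = 1/88 ≈ 0.011364)
1/((-140 + j)*J) = 1/((-140 + 1/88)*16) = 1/(-12319/88*16) = 1/(-24638/11) = -11/24638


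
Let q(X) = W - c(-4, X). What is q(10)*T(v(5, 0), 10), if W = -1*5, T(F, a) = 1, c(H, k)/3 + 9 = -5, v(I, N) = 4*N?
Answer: 37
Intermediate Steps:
c(H, k) = -42 (c(H, k) = -27 + 3*(-5) = -27 - 15 = -42)
W = -5
q(X) = 37 (q(X) = -5 - 1*(-42) = -5 + 42 = 37)
q(10)*T(v(5, 0), 10) = 37*1 = 37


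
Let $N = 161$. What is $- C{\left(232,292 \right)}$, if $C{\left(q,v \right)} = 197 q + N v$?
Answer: $-92716$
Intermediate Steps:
$C{\left(q,v \right)} = 161 v + 197 q$ ($C{\left(q,v \right)} = 197 q + 161 v = 161 v + 197 q$)
$- C{\left(232,292 \right)} = - (161 \cdot 292 + 197 \cdot 232) = - (47012 + 45704) = \left(-1\right) 92716 = -92716$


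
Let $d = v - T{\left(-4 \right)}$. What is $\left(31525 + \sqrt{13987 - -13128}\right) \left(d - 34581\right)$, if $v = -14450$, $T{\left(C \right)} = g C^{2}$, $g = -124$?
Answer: $-1483156675 - 47047 \sqrt{27115} \approx -1.4909 \cdot 10^{9}$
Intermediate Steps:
$T{\left(C \right)} = - 124 C^{2}$
$d = -12466$ ($d = -14450 - - 124 \left(-4\right)^{2} = -14450 - \left(-124\right) 16 = -14450 - -1984 = -14450 + 1984 = -12466$)
$\left(31525 + \sqrt{13987 - -13128}\right) \left(d - 34581\right) = \left(31525 + \sqrt{13987 - -13128}\right) \left(-12466 - 34581\right) = \left(31525 + \sqrt{13987 + 13128}\right) \left(-47047\right) = \left(31525 + \sqrt{27115}\right) \left(-47047\right) = -1483156675 - 47047 \sqrt{27115}$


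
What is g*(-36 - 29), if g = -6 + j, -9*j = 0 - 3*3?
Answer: 325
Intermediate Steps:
j = 1 (j = -(0 - 3*3)/9 = -(0 - 9)/9 = -⅑*(-9) = 1)
g = -5 (g = -6 + 1 = -5)
g*(-36 - 29) = -5*(-36 - 29) = -5*(-65) = 325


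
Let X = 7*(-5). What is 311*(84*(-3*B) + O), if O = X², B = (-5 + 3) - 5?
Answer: 929579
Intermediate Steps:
B = -7 (B = -2 - 5 = -7)
X = -35
O = 1225 (O = (-35)² = 1225)
311*(84*(-3*B) + O) = 311*(84*(-3*(-7)) + 1225) = 311*(84*21 + 1225) = 311*(1764 + 1225) = 311*2989 = 929579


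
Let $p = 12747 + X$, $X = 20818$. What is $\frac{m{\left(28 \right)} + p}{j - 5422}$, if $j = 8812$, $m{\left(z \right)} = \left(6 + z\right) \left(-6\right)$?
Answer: $\frac{33361}{3390} \approx 9.841$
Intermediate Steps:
$m{\left(z \right)} = -36 - 6 z$
$p = 33565$ ($p = 12747 + 20818 = 33565$)
$\frac{m{\left(28 \right)} + p}{j - 5422} = \frac{\left(-36 - 168\right) + 33565}{8812 - 5422} = \frac{\left(-36 - 168\right) + 33565}{3390} = \left(-204 + 33565\right) \frac{1}{3390} = 33361 \cdot \frac{1}{3390} = \frac{33361}{3390}$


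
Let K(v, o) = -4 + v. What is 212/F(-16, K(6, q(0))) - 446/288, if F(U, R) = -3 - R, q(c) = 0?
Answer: -31643/720 ≈ -43.949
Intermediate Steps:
212/F(-16, K(6, q(0))) - 446/288 = 212/(-3 - (-4 + 6)) - 446/288 = 212/(-3 - 1*2) - 446*1/288 = 212/(-3 - 2) - 223/144 = 212/(-5) - 223/144 = 212*(-⅕) - 223/144 = -212/5 - 223/144 = -31643/720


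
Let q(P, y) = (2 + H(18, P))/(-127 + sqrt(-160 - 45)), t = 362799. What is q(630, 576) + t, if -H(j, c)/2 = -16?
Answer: 2962977274/8167 - 17*I*sqrt(205)/8167 ≈ 3.628e+5 - 0.029803*I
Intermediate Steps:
H(j, c) = 32 (H(j, c) = -2*(-16) = 32)
q(P, y) = 34/(-127 + I*sqrt(205)) (q(P, y) = (2 + 32)/(-127 + sqrt(-160 - 45)) = 34/(-127 + sqrt(-205)) = 34/(-127 + I*sqrt(205)))
q(630, 576) + t = (-2159/8167 - 17*I*sqrt(205)/8167) + 362799 = 2962977274/8167 - 17*I*sqrt(205)/8167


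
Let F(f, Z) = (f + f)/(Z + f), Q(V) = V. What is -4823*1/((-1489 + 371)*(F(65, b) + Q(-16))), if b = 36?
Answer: -37471/127796 ≈ -0.29321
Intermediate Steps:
F(f, Z) = 2*f/(Z + f) (F(f, Z) = (2*f)/(Z + f) = 2*f/(Z + f))
-4823*1/((-1489 + 371)*(F(65, b) + Q(-16))) = -4823*1/((-1489 + 371)*(2*65/(36 + 65) - 16)) = -4823*(-1/(1118*(2*65/101 - 16))) = -4823*(-1/(1118*(2*65*(1/101) - 16))) = -4823*(-1/(1118*(130/101 - 16))) = -4823/((-1118*(-1486/101))) = -4823/1661348/101 = -4823*101/1661348 = -37471/127796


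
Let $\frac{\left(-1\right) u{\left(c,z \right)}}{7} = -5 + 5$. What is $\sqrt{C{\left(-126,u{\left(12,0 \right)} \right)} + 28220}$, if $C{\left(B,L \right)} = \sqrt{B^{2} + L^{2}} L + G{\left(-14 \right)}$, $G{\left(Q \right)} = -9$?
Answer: $\sqrt{28211} \approx 167.96$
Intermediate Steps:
$u{\left(c,z \right)} = 0$ ($u{\left(c,z \right)} = - 7 \left(-5 + 5\right) = \left(-7\right) 0 = 0$)
$C{\left(B,L \right)} = -9 + L \sqrt{B^{2} + L^{2}}$ ($C{\left(B,L \right)} = \sqrt{B^{2} + L^{2}} L - 9 = L \sqrt{B^{2} + L^{2}} - 9 = -9 + L \sqrt{B^{2} + L^{2}}$)
$\sqrt{C{\left(-126,u{\left(12,0 \right)} \right)} + 28220} = \sqrt{\left(-9 + 0 \sqrt{\left(-126\right)^{2} + 0^{2}}\right) + 28220} = \sqrt{\left(-9 + 0 \sqrt{15876 + 0}\right) + 28220} = \sqrt{\left(-9 + 0 \sqrt{15876}\right) + 28220} = \sqrt{\left(-9 + 0 \cdot 126\right) + 28220} = \sqrt{\left(-9 + 0\right) + 28220} = \sqrt{-9 + 28220} = \sqrt{28211}$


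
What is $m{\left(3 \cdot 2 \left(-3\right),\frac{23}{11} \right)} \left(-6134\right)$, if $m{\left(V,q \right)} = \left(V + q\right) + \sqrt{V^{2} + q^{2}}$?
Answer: $\frac{1073450}{11} - \frac{6134 \sqrt{39733}}{11} \approx -13568.0$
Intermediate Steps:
$m{\left(V,q \right)} = V + q + \sqrt{V^{2} + q^{2}}$
$m{\left(3 \cdot 2 \left(-3\right),\frac{23}{11} \right)} \left(-6134\right) = \left(3 \cdot 2 \left(-3\right) + \frac{23}{11} + \sqrt{\left(3 \cdot 2 \left(-3\right)\right)^{2} + \left(\frac{23}{11}\right)^{2}}\right) \left(-6134\right) = \left(6 \left(-3\right) + 23 \cdot \frac{1}{11} + \sqrt{\left(6 \left(-3\right)\right)^{2} + \left(23 \cdot \frac{1}{11}\right)^{2}}\right) \left(-6134\right) = \left(-18 + \frac{23}{11} + \sqrt{\left(-18\right)^{2} + \left(\frac{23}{11}\right)^{2}}\right) \left(-6134\right) = \left(-18 + \frac{23}{11} + \sqrt{324 + \frac{529}{121}}\right) \left(-6134\right) = \left(-18 + \frac{23}{11} + \sqrt{\frac{39733}{121}}\right) \left(-6134\right) = \left(-18 + \frac{23}{11} + \frac{\sqrt{39733}}{11}\right) \left(-6134\right) = \left(- \frac{175}{11} + \frac{\sqrt{39733}}{11}\right) \left(-6134\right) = \frac{1073450}{11} - \frac{6134 \sqrt{39733}}{11}$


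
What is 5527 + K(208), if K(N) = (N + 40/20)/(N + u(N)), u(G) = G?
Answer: 1149721/208 ≈ 5527.5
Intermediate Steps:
K(N) = (2 + N)/(2*N) (K(N) = (N + 40/20)/(N + N) = (N + 40*(1/20))/((2*N)) = (N + 2)*(1/(2*N)) = (2 + N)*(1/(2*N)) = (2 + N)/(2*N))
5527 + K(208) = 5527 + (½)*(2 + 208)/208 = 5527 + (½)*(1/208)*210 = 5527 + 105/208 = 1149721/208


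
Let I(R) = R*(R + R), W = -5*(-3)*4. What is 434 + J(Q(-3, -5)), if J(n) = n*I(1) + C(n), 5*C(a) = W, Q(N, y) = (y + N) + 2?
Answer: 434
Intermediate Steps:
Q(N, y) = 2 + N + y (Q(N, y) = (N + y) + 2 = 2 + N + y)
W = 60 (W = 15*4 = 60)
C(a) = 12 (C(a) = (⅕)*60 = 12)
I(R) = 2*R² (I(R) = R*(2*R) = 2*R²)
J(n) = 12 + 2*n (J(n) = n*(2*1²) + 12 = n*(2*1) + 12 = n*2 + 12 = 2*n + 12 = 12 + 2*n)
434 + J(Q(-3, -5)) = 434 + (12 + 2*(2 - 3 - 5)) = 434 + (12 + 2*(-6)) = 434 + (12 - 12) = 434 + 0 = 434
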